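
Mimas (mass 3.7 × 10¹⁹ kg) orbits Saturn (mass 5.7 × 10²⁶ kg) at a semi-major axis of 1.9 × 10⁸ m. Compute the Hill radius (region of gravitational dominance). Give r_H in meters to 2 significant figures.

r_H ≈ a (m/3M)^(1/3)
    = (1.9 × 10⁸) × (3.7 × 10¹⁹ / (3 × 5.7 × 10²⁶))^(1/3)
    = 5.3 × 10⁵ m

5.3 × 10⁵ m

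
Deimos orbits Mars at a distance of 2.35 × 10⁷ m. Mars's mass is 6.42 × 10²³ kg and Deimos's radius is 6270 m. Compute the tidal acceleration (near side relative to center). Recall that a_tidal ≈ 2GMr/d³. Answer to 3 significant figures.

4.14 × 10⁻⁵ m/s²

Δg = 2GMr/d³
   = 2 × (6.674 × 10⁻¹¹) × (6.42 × 10²³) × (6270) / (2.35 × 10⁷)³
   = 4.14 × 10⁻⁵ m/s²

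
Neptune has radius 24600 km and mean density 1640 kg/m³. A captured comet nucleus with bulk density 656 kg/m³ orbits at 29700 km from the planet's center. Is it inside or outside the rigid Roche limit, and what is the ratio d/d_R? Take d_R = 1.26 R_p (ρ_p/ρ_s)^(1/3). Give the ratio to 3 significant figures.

inside; d/d_R ≈ 0.706

d_R = 1.26 × (24600 km) × (1640/656)^(1/3) = 42070 km
d/d_R = (29700) / (42070) = 0.706
Since d/d_R < 1, the body is inside the Roche limit.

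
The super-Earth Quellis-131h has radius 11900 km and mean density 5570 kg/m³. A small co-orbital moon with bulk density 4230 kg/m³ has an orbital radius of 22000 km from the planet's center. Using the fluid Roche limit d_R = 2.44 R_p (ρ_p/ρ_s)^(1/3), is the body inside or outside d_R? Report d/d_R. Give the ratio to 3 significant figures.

d_R = 2.44 × (11900 km) × (5570/4230)^(1/3) = 31830 km
d/d_R = (22000) / (31830) = 0.691
Since d/d_R < 1, the body is inside the Roche limit.

inside; d/d_R ≈ 0.691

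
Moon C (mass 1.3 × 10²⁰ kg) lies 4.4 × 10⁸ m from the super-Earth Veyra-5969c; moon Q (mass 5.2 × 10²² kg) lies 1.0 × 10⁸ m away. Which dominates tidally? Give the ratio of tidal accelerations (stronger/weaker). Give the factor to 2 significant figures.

Tidal acceleration ∝ M/d³, so compare M/d³ for each.
Moon C: (1.3 × 10²⁰) / (4.4 × 10⁸)³ = 1.526 × 10⁻⁶
Moon Q: (5.2 × 10²²) / (1.0 × 10⁸)³ = 5.200 × 10⁻²
Ratio (larger/smaller) = 34000

Moon Q, by a factor of ≈ 34000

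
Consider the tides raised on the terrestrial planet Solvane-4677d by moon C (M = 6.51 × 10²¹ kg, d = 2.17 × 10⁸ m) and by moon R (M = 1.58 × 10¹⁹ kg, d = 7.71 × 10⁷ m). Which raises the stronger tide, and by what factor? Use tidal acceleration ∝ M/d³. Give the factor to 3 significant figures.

Moon C, by a factor of ≈ 18.5

Compare M/d³ for the two perturbers:
Moon C: (6.51 × 10²¹) / (2.17 × 10⁸)³ = 6.371 × 10⁻⁴
Moon R: (1.58 × 10¹⁹) / (7.71 × 10⁷)³ = 3.447 × 10⁻⁵
Ratio (larger/smaller) = 18.5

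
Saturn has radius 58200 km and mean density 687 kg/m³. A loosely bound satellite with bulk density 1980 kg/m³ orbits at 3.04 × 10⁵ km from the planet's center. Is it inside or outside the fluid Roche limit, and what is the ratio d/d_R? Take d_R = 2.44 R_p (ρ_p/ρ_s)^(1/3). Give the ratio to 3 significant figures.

outside; d/d_R ≈ 3.05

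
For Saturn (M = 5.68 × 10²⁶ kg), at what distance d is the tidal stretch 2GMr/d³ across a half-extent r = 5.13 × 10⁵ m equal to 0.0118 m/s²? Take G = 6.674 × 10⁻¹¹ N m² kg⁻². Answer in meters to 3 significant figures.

1.49 × 10⁸ m

2GMr/d³ = a_tidal  ⇒  d = (2GMr / a_tidal)^(1/3)
d = (2 × 6.674×10⁻¹¹ × (5.68 × 10²⁶) × (5.13 × 10⁵) / (0.0118))^(1/3)
  = 1.49 × 10⁸ m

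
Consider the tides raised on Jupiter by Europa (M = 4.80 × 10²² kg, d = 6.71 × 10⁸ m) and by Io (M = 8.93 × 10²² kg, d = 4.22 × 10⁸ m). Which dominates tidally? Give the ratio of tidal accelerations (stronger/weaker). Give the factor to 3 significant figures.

Tidal acceleration ∝ M/d³, so compare M/d³ for each.
Europa: (4.80 × 10²²) / (6.71 × 10⁸)³ = 1.589 × 10⁻⁴
Io: (8.93 × 10²²) / (4.22 × 10⁸)³ = 1.188 × 10⁻³
Ratio (larger/smaller) = 7.48

Io, by a factor of ≈ 7.48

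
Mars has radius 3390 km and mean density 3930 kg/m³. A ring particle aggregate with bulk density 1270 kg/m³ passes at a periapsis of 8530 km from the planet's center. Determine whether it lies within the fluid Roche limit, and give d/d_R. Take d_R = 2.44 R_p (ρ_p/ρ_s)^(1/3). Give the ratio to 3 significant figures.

d_R = 2.44 × (3390 km) × (3930/1270)^(1/3) = 12050 km
d/d_R = (8530) / (12050) = 0.708
Since d/d_R < 1, the body is inside the Roche limit.

inside; d/d_R ≈ 0.708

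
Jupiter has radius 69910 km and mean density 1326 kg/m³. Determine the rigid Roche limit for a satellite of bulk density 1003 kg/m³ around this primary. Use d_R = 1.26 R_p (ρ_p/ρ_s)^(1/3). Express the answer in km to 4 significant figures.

d_R = 1.26 × 69910 km × (1326/1003)^(1/3)
    = 96680 km

96680 km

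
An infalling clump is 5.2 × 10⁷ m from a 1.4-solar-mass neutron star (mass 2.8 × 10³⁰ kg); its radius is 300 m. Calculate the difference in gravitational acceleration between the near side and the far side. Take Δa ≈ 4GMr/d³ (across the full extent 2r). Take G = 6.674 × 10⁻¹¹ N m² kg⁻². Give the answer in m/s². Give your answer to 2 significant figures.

1.6 m/s²

Δg = 4GMr/d³
   = 4 × (6.674 × 10⁻¹¹) × (2.8 × 10³⁰) × (300) / (5.2 × 10⁷)³
   = 1.6 m/s²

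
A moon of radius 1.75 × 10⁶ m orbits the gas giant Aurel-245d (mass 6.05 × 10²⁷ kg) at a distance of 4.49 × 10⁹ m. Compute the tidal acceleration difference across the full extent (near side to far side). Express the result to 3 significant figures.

3.12 × 10⁻⁵ m/s²

Δa = 4GMr/d³
   = 4 × (6.674 × 10⁻¹¹) × (6.05 × 10²⁷) × (1.75 × 10⁶) / (4.49 × 10⁹)³
   = 3.12 × 10⁻⁵ m/s²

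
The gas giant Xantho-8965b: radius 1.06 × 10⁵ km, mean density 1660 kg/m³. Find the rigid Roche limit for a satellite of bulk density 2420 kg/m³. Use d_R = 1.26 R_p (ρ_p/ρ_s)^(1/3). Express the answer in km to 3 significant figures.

1.18 × 10⁵ km

d_R = 1.26 × 1.06 × 10⁵ km × (1660/2420)^(1/3)
    = 1.18 × 10⁵ km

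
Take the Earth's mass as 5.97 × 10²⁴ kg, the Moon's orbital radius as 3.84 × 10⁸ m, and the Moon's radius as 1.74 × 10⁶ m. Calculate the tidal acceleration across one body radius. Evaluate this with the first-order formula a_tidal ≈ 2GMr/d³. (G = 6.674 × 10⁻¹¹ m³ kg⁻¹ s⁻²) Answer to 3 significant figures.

Since r ≪ d, expand the inverse-square field across one radius to get the leading 2GMr/d³ term.
a_tidal = 2GMr/d³
        = 2 × (6.674 × 10⁻¹¹) × (5.97 × 10²⁴) × (1.74 × 10⁶) / (3.84 × 10⁸)³
        = 2.45 × 10⁻⁵ m/s²

2.45 × 10⁻⁵ m/s²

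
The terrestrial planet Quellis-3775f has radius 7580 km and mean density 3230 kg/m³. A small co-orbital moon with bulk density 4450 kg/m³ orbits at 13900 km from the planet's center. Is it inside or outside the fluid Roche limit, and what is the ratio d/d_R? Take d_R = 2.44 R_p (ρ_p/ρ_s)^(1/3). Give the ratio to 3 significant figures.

d_R = 2.44 × (7580 km) × (3230/4450)^(1/3) = 16620 km
d/d_R = (13900) / (16620) = 0.836
Since d/d_R < 1, the body is inside the Roche limit.

inside; d/d_R ≈ 0.836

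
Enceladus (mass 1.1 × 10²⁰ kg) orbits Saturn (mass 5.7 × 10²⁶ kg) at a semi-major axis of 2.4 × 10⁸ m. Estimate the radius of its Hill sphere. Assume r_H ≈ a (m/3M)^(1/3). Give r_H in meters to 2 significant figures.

9.6 × 10⁵ m

r_H ≈ a (m/3M)^(1/3)
    = (2.4 × 10⁸) × (1.1 × 10²⁰ / (3 × 5.7 × 10²⁶))^(1/3)
    = 9.6 × 10⁵ m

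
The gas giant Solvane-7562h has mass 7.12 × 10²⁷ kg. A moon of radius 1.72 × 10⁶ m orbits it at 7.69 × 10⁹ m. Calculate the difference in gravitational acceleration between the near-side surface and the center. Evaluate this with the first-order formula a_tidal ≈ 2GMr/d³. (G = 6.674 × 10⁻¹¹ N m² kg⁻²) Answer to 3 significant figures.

Δa = 2GMr/d³
   = 2 × (6.674 × 10⁻¹¹) × (7.12 × 10²⁷) × (1.72 × 10⁶) / (7.69 × 10⁹)³
   = 3.59 × 10⁻⁶ m/s²

3.59 × 10⁻⁶ m/s²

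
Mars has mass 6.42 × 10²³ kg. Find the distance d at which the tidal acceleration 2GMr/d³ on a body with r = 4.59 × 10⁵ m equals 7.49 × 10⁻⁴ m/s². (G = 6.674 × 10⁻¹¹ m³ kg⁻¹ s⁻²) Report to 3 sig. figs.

3.74 × 10⁷ m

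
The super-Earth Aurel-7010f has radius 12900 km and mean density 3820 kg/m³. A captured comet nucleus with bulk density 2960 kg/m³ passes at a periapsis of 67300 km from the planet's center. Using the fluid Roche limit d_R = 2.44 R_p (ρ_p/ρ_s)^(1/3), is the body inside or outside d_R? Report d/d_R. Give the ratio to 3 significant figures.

outside; d/d_R ≈ 1.96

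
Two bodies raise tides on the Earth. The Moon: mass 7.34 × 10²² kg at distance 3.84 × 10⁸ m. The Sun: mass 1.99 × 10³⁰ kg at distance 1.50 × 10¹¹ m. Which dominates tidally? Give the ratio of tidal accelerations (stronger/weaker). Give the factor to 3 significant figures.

The Moon, by a factor of ≈ 2.20

Tidal acceleration ∝ M/d³, so compare M/d³ for each.
The Moon: (7.34 × 10²²) / (3.84 × 10⁸)³ = 1.296 × 10⁻³
The Sun: (1.99 × 10³⁰) / (1.50 × 10¹¹)³ = 5.896 × 10⁻⁴
Ratio (larger/smaller) = 2.20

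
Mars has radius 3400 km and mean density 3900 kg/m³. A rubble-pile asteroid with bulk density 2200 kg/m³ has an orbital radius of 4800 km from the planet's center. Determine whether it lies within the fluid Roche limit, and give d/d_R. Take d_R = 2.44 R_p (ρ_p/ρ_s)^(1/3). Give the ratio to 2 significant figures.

d_R = 2.44 × (3400 km) × (3900/2200)^(1/3) = 10040 km
d/d_R = (4800) / (10040) = 0.48
Since d/d_R < 1, the body is inside the Roche limit.

inside; d/d_R ≈ 0.48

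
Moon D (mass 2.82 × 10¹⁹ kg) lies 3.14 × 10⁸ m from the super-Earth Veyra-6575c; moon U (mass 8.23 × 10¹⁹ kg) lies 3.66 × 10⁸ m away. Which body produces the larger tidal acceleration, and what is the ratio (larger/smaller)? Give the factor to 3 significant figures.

Moon U, by a factor of ≈ 1.84

Compare M/d³ for the two perturbers:
Moon D: (2.82 × 10¹⁹) / (3.14 × 10⁸)³ = 9.109 × 10⁻⁷
Moon U: (8.23 × 10¹⁹) / (3.66 × 10⁸)³ = 1.679 × 10⁻⁶
Ratio (larger/smaller) = 1.84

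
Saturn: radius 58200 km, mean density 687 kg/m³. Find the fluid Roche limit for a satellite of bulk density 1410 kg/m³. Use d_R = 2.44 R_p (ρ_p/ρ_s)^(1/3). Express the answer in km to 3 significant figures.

1.12 × 10⁵ km

d_R = 2.44 × 58200 km × (687/1410)^(1/3)
    = 1.12 × 10⁵ km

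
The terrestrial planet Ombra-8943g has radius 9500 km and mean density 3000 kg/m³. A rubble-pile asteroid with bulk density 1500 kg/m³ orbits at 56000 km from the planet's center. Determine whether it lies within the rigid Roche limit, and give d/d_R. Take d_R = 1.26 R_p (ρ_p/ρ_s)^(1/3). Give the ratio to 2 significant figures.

outside; d/d_R ≈ 3.7

d_R = 1.26 × (9500 km) × (3000/1500)^(1/3) = 15080 km
d/d_R = (56000) / (15080) = 3.7
Since d/d_R > 1, the body is outside the Roche limit.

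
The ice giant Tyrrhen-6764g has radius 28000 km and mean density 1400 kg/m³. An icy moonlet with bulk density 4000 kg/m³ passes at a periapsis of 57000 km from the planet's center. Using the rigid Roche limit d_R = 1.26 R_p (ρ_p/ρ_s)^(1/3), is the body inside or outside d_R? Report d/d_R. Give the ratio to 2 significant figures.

outside; d/d_R ≈ 2.3

d_R = 1.26 × (28000 km) × (1400/4000)^(1/3) = 24860 km
d/d_R = (57000) / (24860) = 2.3
Since d/d_R > 1, the body is outside the Roche limit.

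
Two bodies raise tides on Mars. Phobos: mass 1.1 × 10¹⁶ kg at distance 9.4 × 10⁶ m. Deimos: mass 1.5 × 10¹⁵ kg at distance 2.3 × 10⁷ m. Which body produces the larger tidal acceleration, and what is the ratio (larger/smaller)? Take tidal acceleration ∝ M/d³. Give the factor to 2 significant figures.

Tidal stretch scales as M/d³; compute that for each body.
Phobos: (1.1 × 10¹⁶) / (9.4 × 10⁶)³ = 1.324 × 10⁻⁵
Deimos: (1.5 × 10¹⁵) / (2.3 × 10⁷)³ = 1.233 × 10⁻⁷
Ratio (larger/smaller) = 110

Phobos, by a factor of ≈ 110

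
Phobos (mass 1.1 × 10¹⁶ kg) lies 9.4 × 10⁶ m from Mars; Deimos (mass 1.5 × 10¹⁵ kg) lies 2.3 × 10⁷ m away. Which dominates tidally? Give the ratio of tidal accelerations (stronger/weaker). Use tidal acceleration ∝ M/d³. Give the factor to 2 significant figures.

Tidal stretch scales as M/d³; compute that for each body.
Phobos: (1.1 × 10¹⁶) / (9.4 × 10⁶)³ = 1.324 × 10⁻⁵
Deimos: (1.5 × 10¹⁵) / (2.3 × 10⁷)³ = 1.233 × 10⁻⁷
Ratio (larger/smaller) = 110

Phobos, by a factor of ≈ 110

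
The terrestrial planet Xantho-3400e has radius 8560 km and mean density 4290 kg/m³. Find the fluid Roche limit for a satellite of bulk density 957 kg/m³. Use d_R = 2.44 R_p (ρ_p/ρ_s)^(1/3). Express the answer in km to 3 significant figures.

34400 km

d_R = 2.44 × 8560 km × (4290/957)^(1/3)
    = 34400 km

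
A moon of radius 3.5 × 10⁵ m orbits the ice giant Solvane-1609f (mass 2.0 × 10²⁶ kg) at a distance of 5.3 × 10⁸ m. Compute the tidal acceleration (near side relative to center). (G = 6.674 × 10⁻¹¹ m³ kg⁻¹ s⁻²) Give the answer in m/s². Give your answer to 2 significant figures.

Since r ≪ d, expand the inverse-square field across one radius to get the leading 2GMr/d³ term.
a_tidal = 2GMr/d³
        = 2 × (6.674 × 10⁻¹¹) × (2.0 × 10²⁶) × (3.5 × 10⁵) / (5.3 × 10⁸)³
        = 6.3 × 10⁻⁵ m/s²

6.3 × 10⁻⁵ m/s²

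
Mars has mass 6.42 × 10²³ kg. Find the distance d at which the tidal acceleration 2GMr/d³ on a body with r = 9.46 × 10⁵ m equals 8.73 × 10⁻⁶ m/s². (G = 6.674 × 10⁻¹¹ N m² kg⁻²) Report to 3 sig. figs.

2.10 × 10⁸ m

2GMr/d³ = a_tidal  ⇒  d = (2GMr / a_tidal)^(1/3)
d = (2 × 6.674×10⁻¹¹ × (6.42 × 10²³) × (9.46 × 10⁵) / (8.73 × 10⁻⁶))^(1/3)
  = 2.10 × 10⁸ m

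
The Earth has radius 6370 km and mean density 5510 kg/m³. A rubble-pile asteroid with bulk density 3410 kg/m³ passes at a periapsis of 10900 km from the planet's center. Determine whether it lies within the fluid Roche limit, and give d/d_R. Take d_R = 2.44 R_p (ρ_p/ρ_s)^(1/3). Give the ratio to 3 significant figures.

inside; d/d_R ≈ 0.598

d_R = 2.44 × (6370 km) × (5510/3410)^(1/3) = 18240 km
d/d_R = (10900) / (18240) = 0.598
Since d/d_R < 1, the body is inside the Roche limit.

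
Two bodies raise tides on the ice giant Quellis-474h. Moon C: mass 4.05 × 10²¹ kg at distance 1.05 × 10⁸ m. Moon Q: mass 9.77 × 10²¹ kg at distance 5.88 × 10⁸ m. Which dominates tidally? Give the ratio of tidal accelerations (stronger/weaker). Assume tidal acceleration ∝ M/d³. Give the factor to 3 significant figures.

Moon C, by a factor of ≈ 72.8

Tidal acceleration ∝ M/d³, so compare M/d³ for each.
Moon C: (4.05 × 10²¹) / (1.05 × 10⁸)³ = 3.499 × 10⁻³
Moon Q: (9.77 × 10²¹) / (5.88 × 10⁸)³ = 4.806 × 10⁻⁵
Ratio (larger/smaller) = 72.8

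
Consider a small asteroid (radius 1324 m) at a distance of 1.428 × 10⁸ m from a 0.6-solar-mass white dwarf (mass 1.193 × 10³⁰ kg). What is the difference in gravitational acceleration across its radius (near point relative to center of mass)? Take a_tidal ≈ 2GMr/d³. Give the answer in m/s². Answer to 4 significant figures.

Δa = 2GMr/d³
   = 2 × (6.674 × 10⁻¹¹) × (1.193 × 10³⁰) × (1324) / (1.428 × 10⁸)³
   = 7.240 × 10⁻² m/s²

7.240 × 10⁻² m/s²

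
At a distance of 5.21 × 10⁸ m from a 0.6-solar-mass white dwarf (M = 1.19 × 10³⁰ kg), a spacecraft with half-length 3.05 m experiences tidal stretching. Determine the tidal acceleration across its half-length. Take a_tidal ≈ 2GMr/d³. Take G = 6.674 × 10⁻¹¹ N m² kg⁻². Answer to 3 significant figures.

3.43 × 10⁻⁶ m/s²

Differencing GM/(d−r)² and GM/d² to first order in r/d gives 2GMr/d³.
Δa = 2GMr/d³
   = 2 × (6.674 × 10⁻¹¹) × (1.19 × 10³⁰) × (3.05) / (5.21 × 10⁸)³
   = 3.43 × 10⁻⁶ m/s²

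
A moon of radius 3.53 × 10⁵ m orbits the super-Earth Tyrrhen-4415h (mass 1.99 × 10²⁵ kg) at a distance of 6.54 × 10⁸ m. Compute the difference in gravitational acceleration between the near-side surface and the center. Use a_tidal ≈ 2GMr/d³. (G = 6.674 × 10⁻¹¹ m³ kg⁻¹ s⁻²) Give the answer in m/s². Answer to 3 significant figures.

3.35 × 10⁻⁶ m/s²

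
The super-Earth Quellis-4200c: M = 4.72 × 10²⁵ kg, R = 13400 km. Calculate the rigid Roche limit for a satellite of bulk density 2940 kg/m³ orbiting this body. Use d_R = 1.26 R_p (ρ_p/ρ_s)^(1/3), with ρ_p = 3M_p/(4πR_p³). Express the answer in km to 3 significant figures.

ρ_p = 3M_p/(4πR_p³) = 3 × (4.72 × 10²⁵) / (4π × (1.34 × 10⁷ m)³) = 4680 kg/m³
d_R = 1.26 × 13400 km × (4680/2940)^(1/3)
    = 19700 km

19700 km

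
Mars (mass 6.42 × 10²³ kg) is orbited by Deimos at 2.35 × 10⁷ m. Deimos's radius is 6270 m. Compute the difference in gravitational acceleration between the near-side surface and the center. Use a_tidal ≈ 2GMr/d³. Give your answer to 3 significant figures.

4.14 × 10⁻⁵ m/s²

a_tidal = 2GMr/d³
        = 2 × (6.674 × 10⁻¹¹) × (6.42 × 10²³) × (6270) / (2.35 × 10⁷)³
        = 4.14 × 10⁻⁵ m/s²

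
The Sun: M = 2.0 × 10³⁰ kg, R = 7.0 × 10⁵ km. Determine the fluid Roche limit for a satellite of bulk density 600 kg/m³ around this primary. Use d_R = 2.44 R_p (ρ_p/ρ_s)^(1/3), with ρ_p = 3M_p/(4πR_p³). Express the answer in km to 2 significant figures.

2.3 × 10⁶ km

ρ_p = 3M_p/(4πR_p³) = 3 × (2.0 × 10³⁰) / (4π × (7.0 × 10⁸ m)³) = 1400 kg/m³
d_R = 2.44 × 7.0 × 10⁵ km × (1400/600)^(1/3)
    = 2.3 × 10⁶ km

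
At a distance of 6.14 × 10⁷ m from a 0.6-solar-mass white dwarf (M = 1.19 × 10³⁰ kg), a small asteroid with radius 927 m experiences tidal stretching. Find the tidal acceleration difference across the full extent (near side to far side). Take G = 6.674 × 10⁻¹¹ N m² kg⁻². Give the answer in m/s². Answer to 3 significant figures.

1.27 m/s²

Δa = 4GMr/d³
   = 4 × (6.674 × 10⁻¹¹) × (1.19 × 10³⁰) × (927) / (6.14 × 10⁷)³
   = 1.27 m/s²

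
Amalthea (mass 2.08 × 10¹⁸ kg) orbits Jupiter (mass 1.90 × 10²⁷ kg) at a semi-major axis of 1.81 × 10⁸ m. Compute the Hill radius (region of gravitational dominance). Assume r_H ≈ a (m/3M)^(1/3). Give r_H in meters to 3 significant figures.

1.29 × 10⁵ m

r_H ≈ a (m/3M)^(1/3)
    = (1.81 × 10⁸) × (2.08 × 10¹⁸ / (3 × 1.90 × 10²⁷))^(1/3)
    = 1.29 × 10⁵ m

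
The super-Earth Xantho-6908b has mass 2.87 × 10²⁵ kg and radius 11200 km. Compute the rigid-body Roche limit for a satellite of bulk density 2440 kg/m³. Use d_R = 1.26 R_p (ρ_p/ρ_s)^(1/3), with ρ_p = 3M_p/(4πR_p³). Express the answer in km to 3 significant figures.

17800 km

ρ_p = 3M_p/(4πR_p³) = 3 × (2.87 × 10²⁵) / (4π × (1.12 × 10⁷ m)³) = 4880 kg/m³
d_R = 1.26 × 11200 km × (4880/2440)^(1/3)
    = 17800 km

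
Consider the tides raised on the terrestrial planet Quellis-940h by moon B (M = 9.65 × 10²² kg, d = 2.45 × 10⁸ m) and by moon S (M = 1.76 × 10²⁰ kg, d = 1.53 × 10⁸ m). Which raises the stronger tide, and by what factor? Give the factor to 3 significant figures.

Compare M/d³ for the two perturbers:
Moon B: (9.65 × 10²²) / (2.45 × 10⁸)³ = 6.562 × 10⁻³
Moon S: (1.76 × 10²⁰) / (1.53 × 10⁸)³ = 4.914 × 10⁻⁵
Ratio (larger/smaller) = 134

Moon B, by a factor of ≈ 134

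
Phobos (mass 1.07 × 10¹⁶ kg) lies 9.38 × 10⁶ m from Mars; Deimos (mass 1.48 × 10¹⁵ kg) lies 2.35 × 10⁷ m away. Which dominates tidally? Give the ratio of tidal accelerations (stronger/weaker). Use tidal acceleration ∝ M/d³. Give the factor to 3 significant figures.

Phobos, by a factor of ≈ 114

Tidal stretch scales as M/d³; compute that for each body.
Phobos: (1.07 × 10¹⁶) / (9.38 × 10⁶)³ = 1.297 × 10⁻⁵
Deimos: (1.48 × 10¹⁵) / (2.35 × 10⁷)³ = 1.140 × 10⁻⁷
Ratio (larger/smaller) = 114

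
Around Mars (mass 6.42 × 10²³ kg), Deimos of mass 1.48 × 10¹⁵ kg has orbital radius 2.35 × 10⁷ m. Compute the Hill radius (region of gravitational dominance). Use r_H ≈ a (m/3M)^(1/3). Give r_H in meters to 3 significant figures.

2.15 × 10⁴ m

r_H ≈ a (m/3M)^(1/3)
    = (2.35 × 10⁷) × (1.48 × 10¹⁵ / (3 × 6.42 × 10²³))^(1/3)
    = 2.15 × 10⁴ m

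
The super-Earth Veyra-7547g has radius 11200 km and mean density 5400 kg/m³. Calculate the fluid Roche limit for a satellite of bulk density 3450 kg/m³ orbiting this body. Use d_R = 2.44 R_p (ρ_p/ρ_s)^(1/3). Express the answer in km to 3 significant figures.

d_R = 2.44 × 11200 km × (5400/3450)^(1/3)
    = 31700 km

31700 km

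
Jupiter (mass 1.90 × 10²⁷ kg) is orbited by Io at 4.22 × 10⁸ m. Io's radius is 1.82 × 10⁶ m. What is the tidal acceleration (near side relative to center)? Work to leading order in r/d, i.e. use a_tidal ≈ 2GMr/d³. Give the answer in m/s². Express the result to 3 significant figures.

6.14 × 10⁻³ m/s²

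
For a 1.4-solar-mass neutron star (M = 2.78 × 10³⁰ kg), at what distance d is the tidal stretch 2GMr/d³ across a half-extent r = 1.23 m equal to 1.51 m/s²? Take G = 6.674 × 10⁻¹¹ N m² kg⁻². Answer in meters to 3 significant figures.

6.71 × 10⁶ m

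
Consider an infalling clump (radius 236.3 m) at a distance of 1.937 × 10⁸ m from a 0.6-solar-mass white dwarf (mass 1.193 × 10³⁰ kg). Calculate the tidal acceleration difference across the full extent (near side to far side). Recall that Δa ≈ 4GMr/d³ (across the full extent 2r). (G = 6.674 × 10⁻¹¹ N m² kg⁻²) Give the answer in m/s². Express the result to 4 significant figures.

1.036 × 10⁻² m/s²

Δa = 4GMr/d³
   = 4 × (6.674 × 10⁻¹¹) × (1.193 × 10³⁰) × (236.3) / (1.937 × 10⁸)³
   = 1.036 × 10⁻² m/s²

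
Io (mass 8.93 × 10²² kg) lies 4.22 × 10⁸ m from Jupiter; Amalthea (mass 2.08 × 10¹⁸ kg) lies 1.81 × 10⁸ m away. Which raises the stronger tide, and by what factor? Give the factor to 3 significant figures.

Tidal stretch scales as M/d³; compute that for each body.
Io: (8.93 × 10²²) / (4.22 × 10⁸)³ = 1.188 × 10⁻³
Amalthea: (2.08 × 10¹⁸) / (1.81 × 10⁸)³ = 3.508 × 10⁻⁷
Ratio (larger/smaller) = 3390

Io, by a factor of ≈ 3390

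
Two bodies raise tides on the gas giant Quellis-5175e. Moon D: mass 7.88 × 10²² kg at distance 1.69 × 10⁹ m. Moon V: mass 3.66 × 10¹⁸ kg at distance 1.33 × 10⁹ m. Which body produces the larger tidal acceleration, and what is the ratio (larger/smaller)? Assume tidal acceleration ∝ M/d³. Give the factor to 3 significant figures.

Moon D, by a factor of ≈ 10500

Compare M/d³ for the two perturbers:
Moon D: (7.88 × 10²²) / (1.69 × 10⁹)³ = 1.633 × 10⁻⁵
Moon V: (3.66 × 10¹⁸) / (1.33 × 10⁹)³ = 1.556 × 10⁻⁹
Ratio (larger/smaller) = 10500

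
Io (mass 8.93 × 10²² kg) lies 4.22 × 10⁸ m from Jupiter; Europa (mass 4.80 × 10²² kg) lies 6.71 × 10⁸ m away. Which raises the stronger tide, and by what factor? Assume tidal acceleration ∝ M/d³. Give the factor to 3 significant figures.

Io, by a factor of ≈ 7.48

The tide-raising term goes as M/d³ (the gradient of a 1/d² field).
Io: (8.93 × 10²²) / (4.22 × 10⁸)³ = 1.188 × 10⁻³
Europa: (4.80 × 10²²) / (6.71 × 10⁸)³ = 1.589 × 10⁻⁴
Ratio (larger/smaller) = 7.48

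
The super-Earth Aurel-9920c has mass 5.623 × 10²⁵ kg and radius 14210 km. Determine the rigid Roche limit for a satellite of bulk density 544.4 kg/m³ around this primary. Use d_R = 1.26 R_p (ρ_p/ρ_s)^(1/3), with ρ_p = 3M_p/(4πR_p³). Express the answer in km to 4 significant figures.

36670 km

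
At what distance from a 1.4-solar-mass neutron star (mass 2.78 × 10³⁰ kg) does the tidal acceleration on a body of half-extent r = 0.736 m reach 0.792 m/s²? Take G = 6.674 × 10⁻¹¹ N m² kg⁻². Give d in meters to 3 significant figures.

2GMr/d³ = a_tidal  ⇒  d = (2GMr / a_tidal)^(1/3)
d = (2 × 6.674×10⁻¹¹ × (2.78 × 10³⁰) × (0.736) / (0.792))^(1/3)
  = 7.01 × 10⁶ m

7.01 × 10⁶ m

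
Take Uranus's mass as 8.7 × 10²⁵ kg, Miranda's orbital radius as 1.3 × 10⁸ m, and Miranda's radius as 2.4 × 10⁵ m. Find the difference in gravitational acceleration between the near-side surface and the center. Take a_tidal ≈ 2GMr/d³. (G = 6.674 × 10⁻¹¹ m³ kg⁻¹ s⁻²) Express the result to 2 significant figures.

1.3 × 10⁻³ m/s²

a_tidal = 2GMr/d³
        = 2 × (6.674 × 10⁻¹¹) × (8.7 × 10²⁵) × (2.4 × 10⁵) / (1.3 × 10⁸)³
        = 1.3 × 10⁻³ m/s²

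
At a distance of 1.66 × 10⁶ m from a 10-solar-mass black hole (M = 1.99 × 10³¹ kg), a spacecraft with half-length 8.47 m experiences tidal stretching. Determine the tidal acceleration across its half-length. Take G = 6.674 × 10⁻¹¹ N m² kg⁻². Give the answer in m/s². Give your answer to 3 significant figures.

Δa = 2GMr/d³
   = 2 × (6.674 × 10⁻¹¹) × (1.99 × 10³¹) × (8.47) / (1.66 × 10⁶)³
   = 4.92 × 10³ m/s²

4.92 × 10³ m/s²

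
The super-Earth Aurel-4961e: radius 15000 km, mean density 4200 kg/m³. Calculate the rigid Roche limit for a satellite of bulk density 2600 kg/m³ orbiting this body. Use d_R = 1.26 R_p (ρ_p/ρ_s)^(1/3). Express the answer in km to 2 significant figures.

22000 km

d_R = 1.26 × 15000 km × (4200/2600)^(1/3)
    = 22000 km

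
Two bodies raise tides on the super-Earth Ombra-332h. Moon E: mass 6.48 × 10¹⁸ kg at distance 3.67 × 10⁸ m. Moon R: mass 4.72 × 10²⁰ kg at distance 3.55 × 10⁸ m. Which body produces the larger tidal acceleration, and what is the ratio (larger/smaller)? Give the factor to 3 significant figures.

Moon R, by a factor of ≈ 80.5

Tidal stretch scales as M/d³; compute that for each body.
Moon E: (6.48 × 10¹⁸) / (3.67 × 10⁸)³ = 1.311 × 10⁻⁷
Moon R: (4.72 × 10²⁰) / (3.55 × 10⁸)³ = 1.055 × 10⁻⁵
Ratio (larger/smaller) = 80.5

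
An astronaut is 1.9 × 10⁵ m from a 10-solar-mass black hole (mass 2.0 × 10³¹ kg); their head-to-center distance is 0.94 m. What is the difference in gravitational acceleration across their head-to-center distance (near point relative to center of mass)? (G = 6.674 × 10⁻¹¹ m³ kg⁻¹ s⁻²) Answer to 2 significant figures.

Since r ≪ d, expand the inverse-square field across one radius to get the leading 2GMr/d³ term.
Δa = 2GMr/d³
   = 2 × (6.674 × 10⁻¹¹) × (2.0 × 10³¹) × (0.94) / (1.9 × 10⁵)³
   = 3.7 × 10⁵ m/s²

3.7 × 10⁵ m/s²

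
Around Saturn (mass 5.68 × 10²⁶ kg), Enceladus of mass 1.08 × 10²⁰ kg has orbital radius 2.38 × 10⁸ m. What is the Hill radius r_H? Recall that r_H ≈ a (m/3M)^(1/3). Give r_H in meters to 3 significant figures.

r_H ≈ a (m/3M)^(1/3)
    = (2.38 × 10⁸) × (1.08 × 10²⁰ / (3 × 5.68 × 10²⁶))^(1/3)
    = 9.49 × 10⁵ m

9.49 × 10⁵ m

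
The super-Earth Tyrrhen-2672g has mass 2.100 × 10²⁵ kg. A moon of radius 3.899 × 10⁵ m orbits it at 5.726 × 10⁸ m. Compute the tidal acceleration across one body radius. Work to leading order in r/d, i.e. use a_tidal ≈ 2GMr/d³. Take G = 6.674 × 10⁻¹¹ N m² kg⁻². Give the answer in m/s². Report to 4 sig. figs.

The tidal stretch is the gradient of GM/d² times the body's extent r, hence the 1/d³ dependence.
Δa = 2GMr/d³
   = 2 × (6.674 × 10⁻¹¹) × (2.100 × 10²⁵) × (3.899 × 10⁵) / (5.726 × 10⁸)³
   = 5.821 × 10⁻⁶ m/s²

5.821 × 10⁻⁶ m/s²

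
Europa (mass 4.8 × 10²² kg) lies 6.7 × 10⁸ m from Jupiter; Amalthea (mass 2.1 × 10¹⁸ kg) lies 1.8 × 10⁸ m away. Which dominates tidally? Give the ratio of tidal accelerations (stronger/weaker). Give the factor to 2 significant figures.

The tide-raising term goes as M/d³ (the gradient of a 1/d² field).
Europa: (4.8 × 10²²) / (6.7 × 10⁸)³ = 1.596 × 10⁻⁴
Amalthea: (2.1 × 10¹⁸) / (1.8 × 10⁸)³ = 3.601 × 10⁻⁷
Ratio (larger/smaller) = 440

Europa, by a factor of ≈ 440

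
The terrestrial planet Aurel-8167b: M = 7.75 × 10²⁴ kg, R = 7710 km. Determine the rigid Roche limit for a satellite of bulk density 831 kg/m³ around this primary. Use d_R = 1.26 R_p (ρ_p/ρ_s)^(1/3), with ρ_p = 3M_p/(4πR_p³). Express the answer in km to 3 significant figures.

16500 km

ρ_p = 3M_p/(4πR_p³) = 3 × (7.75 × 10²⁴) / (4π × (7.71 × 10⁶ m)³) = 4040 kg/m³
d_R = 1.26 × 7710 km × (4040/831)^(1/3)
    = 16500 km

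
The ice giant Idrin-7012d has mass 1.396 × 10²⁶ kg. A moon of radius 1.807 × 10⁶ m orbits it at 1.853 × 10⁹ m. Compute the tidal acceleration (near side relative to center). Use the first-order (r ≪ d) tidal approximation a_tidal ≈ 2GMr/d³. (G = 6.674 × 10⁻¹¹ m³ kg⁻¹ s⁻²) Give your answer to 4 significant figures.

5.292 × 10⁻⁶ m/s²

Δg = 2GMr/d³
   = 2 × (6.674 × 10⁻¹¹) × (1.396 × 10²⁶) × (1.807 × 10⁶) / (1.853 × 10⁹)³
   = 5.292 × 10⁻⁶ m/s²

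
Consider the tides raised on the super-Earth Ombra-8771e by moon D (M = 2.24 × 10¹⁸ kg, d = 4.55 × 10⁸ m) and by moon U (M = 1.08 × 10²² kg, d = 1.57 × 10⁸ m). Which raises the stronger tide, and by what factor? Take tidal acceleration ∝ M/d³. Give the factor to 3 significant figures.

Tidal stretch scales as M/d³; compute that for each body.
Moon D: (2.24 × 10¹⁸) / (4.55 × 10⁸)³ = 2.378 × 10⁻⁸
Moon U: (1.08 × 10²²) / (1.57 × 10⁸)³ = 2.791 × 10⁻³
Ratio (larger/smaller) = 1.17 × 10⁵

Moon U, by a factor of ≈ 1.17 × 10⁵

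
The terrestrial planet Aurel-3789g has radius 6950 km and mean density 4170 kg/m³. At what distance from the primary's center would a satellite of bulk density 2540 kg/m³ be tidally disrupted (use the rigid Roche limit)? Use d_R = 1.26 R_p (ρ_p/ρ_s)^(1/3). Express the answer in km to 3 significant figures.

d_R = 1.26 × 6950 km × (4170/2540)^(1/3)
    = 10300 km

10300 km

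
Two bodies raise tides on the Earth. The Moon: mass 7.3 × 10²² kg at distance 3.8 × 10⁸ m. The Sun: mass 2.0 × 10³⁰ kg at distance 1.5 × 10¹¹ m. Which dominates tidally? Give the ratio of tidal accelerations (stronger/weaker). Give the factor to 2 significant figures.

The Moon, by a factor of ≈ 2.2

Compare M/d³ for the two perturbers:
The Moon: (7.3 × 10²²) / (3.8 × 10⁸)³ = 1.330 × 10⁻³
The Sun: (2.0 × 10³⁰) / (1.5 × 10¹¹)³ = 5.926 × 10⁻⁴
Ratio (larger/smaller) = 2.2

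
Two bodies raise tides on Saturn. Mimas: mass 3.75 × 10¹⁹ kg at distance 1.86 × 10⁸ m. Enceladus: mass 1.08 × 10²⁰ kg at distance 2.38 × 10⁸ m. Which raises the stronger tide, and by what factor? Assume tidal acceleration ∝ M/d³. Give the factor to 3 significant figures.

Enceladus, by a factor of ≈ 1.37

Compare M/d³ for the two perturbers:
Mimas: (3.75 × 10¹⁹) / (1.86 × 10⁸)³ = 5.828 × 10⁻⁶
Enceladus: (1.08 × 10²⁰) / (2.38 × 10⁸)³ = 8.011 × 10⁻⁶
Ratio (larger/smaller) = 1.37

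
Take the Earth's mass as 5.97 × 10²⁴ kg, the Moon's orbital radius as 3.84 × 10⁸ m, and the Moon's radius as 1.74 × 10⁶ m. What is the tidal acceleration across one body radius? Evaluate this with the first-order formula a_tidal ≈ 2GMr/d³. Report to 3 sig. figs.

2.45 × 10⁻⁵ m/s²

a_tidal = 2GMr/d³
        = 2 × (6.674 × 10⁻¹¹) × (5.97 × 10²⁴) × (1.74 × 10⁶) / (3.84 × 10⁸)³
        = 2.45 × 10⁻⁵ m/s²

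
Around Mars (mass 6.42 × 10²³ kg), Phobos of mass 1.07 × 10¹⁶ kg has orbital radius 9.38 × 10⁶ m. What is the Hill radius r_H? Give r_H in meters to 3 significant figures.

1.66 × 10⁴ m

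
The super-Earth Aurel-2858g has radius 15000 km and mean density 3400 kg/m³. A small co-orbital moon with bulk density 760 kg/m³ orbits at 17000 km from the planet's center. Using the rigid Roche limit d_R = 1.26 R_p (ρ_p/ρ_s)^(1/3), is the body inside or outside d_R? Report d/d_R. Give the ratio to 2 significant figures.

inside; d/d_R ≈ 0.55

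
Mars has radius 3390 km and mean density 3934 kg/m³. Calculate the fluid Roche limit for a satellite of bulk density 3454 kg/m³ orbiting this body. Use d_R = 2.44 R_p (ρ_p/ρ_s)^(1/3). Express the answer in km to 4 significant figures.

8638 km

d_R = 2.44 × 3390 km × (3934/3454)^(1/3)
    = 8638 km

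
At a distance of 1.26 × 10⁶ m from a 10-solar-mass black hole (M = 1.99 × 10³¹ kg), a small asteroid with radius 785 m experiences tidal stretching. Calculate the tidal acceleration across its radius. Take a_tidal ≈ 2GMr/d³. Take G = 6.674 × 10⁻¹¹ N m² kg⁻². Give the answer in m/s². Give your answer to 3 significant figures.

1.04 × 10⁶ m/s²

a_tidal = 2GMr/d³
        = 2 × (6.674 × 10⁻¹¹) × (1.99 × 10³¹) × (785) / (1.26 × 10⁶)³
        = 1.04 × 10⁶ m/s²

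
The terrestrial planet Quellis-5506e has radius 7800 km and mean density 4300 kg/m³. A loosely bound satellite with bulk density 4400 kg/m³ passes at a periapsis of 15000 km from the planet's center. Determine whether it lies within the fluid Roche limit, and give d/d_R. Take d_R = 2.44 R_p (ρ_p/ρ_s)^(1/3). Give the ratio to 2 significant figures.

inside; d/d_R ≈ 0.79

d_R = 2.44 × (7800 km) × (4300/4400)^(1/3) = 18890 km
d/d_R = (15000) / (18890) = 0.79
Since d/d_R < 1, the body is inside the Roche limit.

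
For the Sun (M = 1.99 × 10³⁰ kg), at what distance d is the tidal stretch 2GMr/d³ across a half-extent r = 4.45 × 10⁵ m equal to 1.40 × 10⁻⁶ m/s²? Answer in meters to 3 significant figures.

4.39 × 10¹⁰ m

2GMr/d³ = a_tidal  ⇒  d = (2GMr / a_tidal)^(1/3)
d = (2 × 6.674×10⁻¹¹ × (1.99 × 10³⁰) × (4.45 × 10⁵) / (1.40 × 10⁻⁶))^(1/3)
  = 4.39 × 10¹⁰ m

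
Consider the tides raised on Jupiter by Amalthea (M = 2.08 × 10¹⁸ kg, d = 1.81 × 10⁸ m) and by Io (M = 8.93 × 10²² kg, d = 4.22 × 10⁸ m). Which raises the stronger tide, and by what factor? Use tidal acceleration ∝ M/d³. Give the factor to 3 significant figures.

Tidal stretch scales as M/d³; compute that for each body.
Amalthea: (2.08 × 10¹⁸) / (1.81 × 10⁸)³ = 3.508 × 10⁻⁷
Io: (8.93 × 10²²) / (4.22 × 10⁸)³ = 1.188 × 10⁻³
Ratio (larger/smaller) = 3390

Io, by a factor of ≈ 3390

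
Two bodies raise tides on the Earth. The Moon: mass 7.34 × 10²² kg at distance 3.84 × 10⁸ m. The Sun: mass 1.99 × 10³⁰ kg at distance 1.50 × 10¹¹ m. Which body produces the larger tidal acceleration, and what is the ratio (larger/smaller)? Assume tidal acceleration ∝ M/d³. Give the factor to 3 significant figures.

The Moon, by a factor of ≈ 2.20

The tide-raising term goes as M/d³ (the gradient of a 1/d² field).
The Moon: (7.34 × 10²²) / (3.84 × 10⁸)³ = 1.296 × 10⁻³
The Sun: (1.99 × 10³⁰) / (1.50 × 10¹¹)³ = 5.896 × 10⁻⁴
Ratio (larger/smaller) = 2.20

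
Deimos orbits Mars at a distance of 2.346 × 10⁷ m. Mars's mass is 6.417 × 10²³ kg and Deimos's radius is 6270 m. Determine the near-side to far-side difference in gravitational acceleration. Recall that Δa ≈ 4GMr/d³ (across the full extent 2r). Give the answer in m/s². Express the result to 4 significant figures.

8.319 × 10⁻⁵ m/s²

The field gradient is 2GM/d³; across the full diameter 2r the difference is 4GMr/d³.
Δg = 4GMr/d³
   = 4 × (6.674 × 10⁻¹¹) × (6.417 × 10²³) × (6270) / (2.346 × 10⁷)³
   = 8.319 × 10⁻⁵ m/s²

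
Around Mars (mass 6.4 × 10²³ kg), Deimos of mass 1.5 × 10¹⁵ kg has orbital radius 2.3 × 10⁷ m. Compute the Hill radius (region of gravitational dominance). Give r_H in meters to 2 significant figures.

r_H ≈ a (m/3M)^(1/3)
    = (2.3 × 10⁷) × (1.5 × 10¹⁵ / (3 × 6.4 × 10²³))^(1/3)
    = 2.1 × 10⁴ m

2.1 × 10⁴ m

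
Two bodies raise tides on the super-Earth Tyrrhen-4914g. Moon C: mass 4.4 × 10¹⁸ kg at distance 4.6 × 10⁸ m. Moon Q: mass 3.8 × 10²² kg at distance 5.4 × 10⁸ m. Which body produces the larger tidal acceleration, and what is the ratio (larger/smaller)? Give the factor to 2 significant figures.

Tidal stretch scales as M/d³; compute that for each body.
Moon C: (4.4 × 10¹⁸) / (4.6 × 10⁸)³ = 4.520 × 10⁻⁸
Moon Q: (3.8 × 10²²) / (5.4 × 10⁸)³ = 2.413 × 10⁻⁴
Ratio (larger/smaller) = 5300

Moon Q, by a factor of ≈ 5300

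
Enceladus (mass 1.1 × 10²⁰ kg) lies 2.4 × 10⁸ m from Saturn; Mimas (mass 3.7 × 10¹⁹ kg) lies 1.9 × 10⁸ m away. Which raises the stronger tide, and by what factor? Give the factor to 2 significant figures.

Tidal acceleration ∝ M/d³, so compare M/d³ for each.
Enceladus: (1.1 × 10²⁰) / (2.4 × 10⁸)³ = 7.957 × 10⁻⁶
Mimas: (3.7 × 10¹⁹) / (1.9 × 10⁸)³ = 5.394 × 10⁻⁶
Ratio (larger/smaller) = 1.5

Enceladus, by a factor of ≈ 1.5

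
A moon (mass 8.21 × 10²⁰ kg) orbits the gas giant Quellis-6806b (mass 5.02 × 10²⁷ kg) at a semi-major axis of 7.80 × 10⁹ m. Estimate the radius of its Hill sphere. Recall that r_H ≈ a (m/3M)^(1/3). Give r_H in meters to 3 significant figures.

r_H ≈ a (m/3M)^(1/3)
    = (7.80 × 10⁹) × (8.21 × 10²⁰ / (3 × 5.02 × 10²⁷))^(1/3)
    = 2.96 × 10⁷ m

2.96 × 10⁷ m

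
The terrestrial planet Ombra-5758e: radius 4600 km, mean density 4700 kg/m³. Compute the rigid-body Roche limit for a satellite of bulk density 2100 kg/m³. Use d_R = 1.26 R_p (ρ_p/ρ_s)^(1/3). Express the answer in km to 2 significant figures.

d_R = 1.26 × 4600 km × (4700/2100)^(1/3)
    = 7600 km

7600 km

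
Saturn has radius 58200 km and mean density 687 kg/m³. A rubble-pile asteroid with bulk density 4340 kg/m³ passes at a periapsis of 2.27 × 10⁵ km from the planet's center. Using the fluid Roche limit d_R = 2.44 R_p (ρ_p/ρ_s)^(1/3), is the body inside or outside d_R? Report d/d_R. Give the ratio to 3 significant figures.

outside; d/d_R ≈ 2.95

d_R = 2.44 × (58200 km) × (687/4340)^(1/3) = 76820 km
d/d_R = (2.27 × 10⁵) / (76820) = 2.95
Since d/d_R > 1, the body is outside the Roche limit.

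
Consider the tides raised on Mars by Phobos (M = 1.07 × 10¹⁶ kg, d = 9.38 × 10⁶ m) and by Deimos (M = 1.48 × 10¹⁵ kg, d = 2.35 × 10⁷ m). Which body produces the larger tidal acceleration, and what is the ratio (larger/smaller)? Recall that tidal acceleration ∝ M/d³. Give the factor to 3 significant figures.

Tidal acceleration ∝ M/d³, so compare M/d³ for each.
Phobos: (1.07 × 10¹⁶) / (9.38 × 10⁶)³ = 1.297 × 10⁻⁵
Deimos: (1.48 × 10¹⁵) / (2.35 × 10⁷)³ = 1.140 × 10⁻⁷
Ratio (larger/smaller) = 114

Phobos, by a factor of ≈ 114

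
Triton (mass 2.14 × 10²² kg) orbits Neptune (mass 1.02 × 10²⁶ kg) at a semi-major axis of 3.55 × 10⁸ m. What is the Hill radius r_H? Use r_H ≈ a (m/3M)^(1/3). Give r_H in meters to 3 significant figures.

1.46 × 10⁷ m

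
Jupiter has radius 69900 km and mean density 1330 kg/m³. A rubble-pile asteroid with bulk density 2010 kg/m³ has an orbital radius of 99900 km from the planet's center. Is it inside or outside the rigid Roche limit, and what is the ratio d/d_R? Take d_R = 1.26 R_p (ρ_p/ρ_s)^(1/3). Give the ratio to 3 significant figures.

outside; d/d_R ≈ 1.30

d_R = 1.26 × (69900 km) × (1330/2010)^(1/3) = 76750 km
d/d_R = (99900) / (76750) = 1.30
Since d/d_R > 1, the body is outside the Roche limit.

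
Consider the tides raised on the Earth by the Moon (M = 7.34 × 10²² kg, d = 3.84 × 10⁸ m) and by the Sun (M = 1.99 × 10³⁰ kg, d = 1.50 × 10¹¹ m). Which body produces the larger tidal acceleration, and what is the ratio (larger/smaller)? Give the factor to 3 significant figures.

Tidal acceleration ∝ M/d³, so compare M/d³ for each.
The Moon: (7.34 × 10²²) / (3.84 × 10⁸)³ = 1.296 × 10⁻³
The Sun: (1.99 × 10³⁰) / (1.50 × 10¹¹)³ = 5.896 × 10⁻⁴
Ratio (larger/smaller) = 2.20

The Moon, by a factor of ≈ 2.20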